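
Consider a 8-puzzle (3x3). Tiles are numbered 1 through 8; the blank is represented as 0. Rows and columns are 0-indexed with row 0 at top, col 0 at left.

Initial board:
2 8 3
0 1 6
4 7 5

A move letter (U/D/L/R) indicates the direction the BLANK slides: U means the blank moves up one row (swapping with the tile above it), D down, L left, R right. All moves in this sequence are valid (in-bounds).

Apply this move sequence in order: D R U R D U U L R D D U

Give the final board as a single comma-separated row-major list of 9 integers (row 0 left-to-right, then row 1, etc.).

After move 1 (D):
2 8 3
4 1 6
0 7 5

After move 2 (R):
2 8 3
4 1 6
7 0 5

After move 3 (U):
2 8 3
4 0 6
7 1 5

After move 4 (R):
2 8 3
4 6 0
7 1 5

After move 5 (D):
2 8 3
4 6 5
7 1 0

After move 6 (U):
2 8 3
4 6 0
7 1 5

After move 7 (U):
2 8 0
4 6 3
7 1 5

After move 8 (L):
2 0 8
4 6 3
7 1 5

After move 9 (R):
2 8 0
4 6 3
7 1 5

After move 10 (D):
2 8 3
4 6 0
7 1 5

After move 11 (D):
2 8 3
4 6 5
7 1 0

After move 12 (U):
2 8 3
4 6 0
7 1 5

Answer: 2, 8, 3, 4, 6, 0, 7, 1, 5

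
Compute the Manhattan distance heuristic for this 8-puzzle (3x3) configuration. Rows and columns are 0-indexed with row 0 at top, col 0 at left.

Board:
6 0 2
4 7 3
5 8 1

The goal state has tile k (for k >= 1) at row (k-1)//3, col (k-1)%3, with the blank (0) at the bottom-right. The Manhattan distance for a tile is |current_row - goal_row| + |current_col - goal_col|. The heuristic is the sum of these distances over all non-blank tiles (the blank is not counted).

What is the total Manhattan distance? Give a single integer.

Tile 6: at (0,0), goal (1,2), distance |0-1|+|0-2| = 3
Tile 2: at (0,2), goal (0,1), distance |0-0|+|2-1| = 1
Tile 4: at (1,0), goal (1,0), distance |1-1|+|0-0| = 0
Tile 7: at (1,1), goal (2,0), distance |1-2|+|1-0| = 2
Tile 3: at (1,2), goal (0,2), distance |1-0|+|2-2| = 1
Tile 5: at (2,0), goal (1,1), distance |2-1|+|0-1| = 2
Tile 8: at (2,1), goal (2,1), distance |2-2|+|1-1| = 0
Tile 1: at (2,2), goal (0,0), distance |2-0|+|2-0| = 4
Sum: 3 + 1 + 0 + 2 + 1 + 2 + 0 + 4 = 13

Answer: 13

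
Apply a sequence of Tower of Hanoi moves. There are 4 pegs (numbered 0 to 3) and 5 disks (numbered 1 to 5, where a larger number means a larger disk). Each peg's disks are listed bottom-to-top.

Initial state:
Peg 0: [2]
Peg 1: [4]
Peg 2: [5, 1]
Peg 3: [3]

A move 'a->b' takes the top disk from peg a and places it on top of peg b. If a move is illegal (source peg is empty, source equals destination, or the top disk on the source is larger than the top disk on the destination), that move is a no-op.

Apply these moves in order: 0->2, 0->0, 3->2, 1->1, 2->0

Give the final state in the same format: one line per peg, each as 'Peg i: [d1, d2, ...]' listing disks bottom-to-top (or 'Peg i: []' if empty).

After move 1 (0->2):
Peg 0: [2]
Peg 1: [4]
Peg 2: [5, 1]
Peg 3: [3]

After move 2 (0->0):
Peg 0: [2]
Peg 1: [4]
Peg 2: [5, 1]
Peg 3: [3]

After move 3 (3->2):
Peg 0: [2]
Peg 1: [4]
Peg 2: [5, 1]
Peg 3: [3]

After move 4 (1->1):
Peg 0: [2]
Peg 1: [4]
Peg 2: [5, 1]
Peg 3: [3]

After move 5 (2->0):
Peg 0: [2, 1]
Peg 1: [4]
Peg 2: [5]
Peg 3: [3]

Answer: Peg 0: [2, 1]
Peg 1: [4]
Peg 2: [5]
Peg 3: [3]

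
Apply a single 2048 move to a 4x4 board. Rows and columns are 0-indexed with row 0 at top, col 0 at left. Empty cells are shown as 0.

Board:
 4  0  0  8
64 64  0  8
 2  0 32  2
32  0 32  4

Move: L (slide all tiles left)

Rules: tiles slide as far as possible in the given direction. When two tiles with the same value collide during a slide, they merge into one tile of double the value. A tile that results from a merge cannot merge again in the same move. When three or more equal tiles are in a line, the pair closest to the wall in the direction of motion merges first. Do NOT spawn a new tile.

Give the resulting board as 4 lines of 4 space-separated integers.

Answer:   4   8   0   0
128   8   0   0
  2  32   2   0
 64   4   0   0

Derivation:
Slide left:
row 0: [4, 0, 0, 8] -> [4, 8, 0, 0]
row 1: [64, 64, 0, 8] -> [128, 8, 0, 0]
row 2: [2, 0, 32, 2] -> [2, 32, 2, 0]
row 3: [32, 0, 32, 4] -> [64, 4, 0, 0]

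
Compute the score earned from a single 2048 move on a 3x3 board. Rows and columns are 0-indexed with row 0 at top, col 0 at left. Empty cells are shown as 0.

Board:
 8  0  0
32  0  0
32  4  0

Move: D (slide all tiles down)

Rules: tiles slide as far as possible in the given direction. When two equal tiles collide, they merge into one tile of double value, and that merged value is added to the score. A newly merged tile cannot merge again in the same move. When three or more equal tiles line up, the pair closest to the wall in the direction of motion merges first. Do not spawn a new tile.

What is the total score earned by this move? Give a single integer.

Slide down:
col 0: [8, 32, 32] -> [0, 8, 64]  score +64 (running 64)
col 1: [0, 0, 4] -> [0, 0, 4]  score +0 (running 64)
col 2: [0, 0, 0] -> [0, 0, 0]  score +0 (running 64)
Board after move:
 0  0  0
 8  0  0
64  4  0

Answer: 64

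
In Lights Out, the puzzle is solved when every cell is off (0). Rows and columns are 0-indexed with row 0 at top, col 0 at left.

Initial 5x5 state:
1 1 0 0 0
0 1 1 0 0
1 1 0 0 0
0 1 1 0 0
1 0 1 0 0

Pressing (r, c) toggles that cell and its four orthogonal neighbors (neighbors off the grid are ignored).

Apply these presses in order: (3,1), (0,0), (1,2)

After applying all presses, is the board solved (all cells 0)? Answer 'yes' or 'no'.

Answer: no

Derivation:
After press 1 at (3,1):
1 1 0 0 0
0 1 1 0 0
1 0 0 0 0
1 0 0 0 0
1 1 1 0 0

After press 2 at (0,0):
0 0 0 0 0
1 1 1 0 0
1 0 0 0 0
1 0 0 0 0
1 1 1 0 0

After press 3 at (1,2):
0 0 1 0 0
1 0 0 1 0
1 0 1 0 0
1 0 0 0 0
1 1 1 0 0

Lights still on: 9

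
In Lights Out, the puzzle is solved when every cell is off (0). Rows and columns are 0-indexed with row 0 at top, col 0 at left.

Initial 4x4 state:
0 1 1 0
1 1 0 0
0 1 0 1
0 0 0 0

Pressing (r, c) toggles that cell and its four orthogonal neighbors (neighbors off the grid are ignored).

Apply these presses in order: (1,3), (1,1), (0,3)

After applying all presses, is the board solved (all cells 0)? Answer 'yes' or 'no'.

After press 1 at (1,3):
0 1 1 1
1 1 1 1
0 1 0 0
0 0 0 0

After press 2 at (1,1):
0 0 1 1
0 0 0 1
0 0 0 0
0 0 0 0

After press 3 at (0,3):
0 0 0 0
0 0 0 0
0 0 0 0
0 0 0 0

Lights still on: 0

Answer: yes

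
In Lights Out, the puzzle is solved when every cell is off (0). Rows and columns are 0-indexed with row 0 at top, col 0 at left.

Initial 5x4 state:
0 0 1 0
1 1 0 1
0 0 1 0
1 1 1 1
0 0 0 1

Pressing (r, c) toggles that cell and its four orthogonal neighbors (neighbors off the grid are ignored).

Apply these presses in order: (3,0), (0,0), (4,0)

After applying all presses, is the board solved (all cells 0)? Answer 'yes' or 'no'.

After press 1 at (3,0):
0 0 1 0
1 1 0 1
1 0 1 0
0 0 1 1
1 0 0 1

After press 2 at (0,0):
1 1 1 0
0 1 0 1
1 0 1 0
0 0 1 1
1 0 0 1

After press 3 at (4,0):
1 1 1 0
0 1 0 1
1 0 1 0
1 0 1 1
0 1 0 1

Lights still on: 12

Answer: no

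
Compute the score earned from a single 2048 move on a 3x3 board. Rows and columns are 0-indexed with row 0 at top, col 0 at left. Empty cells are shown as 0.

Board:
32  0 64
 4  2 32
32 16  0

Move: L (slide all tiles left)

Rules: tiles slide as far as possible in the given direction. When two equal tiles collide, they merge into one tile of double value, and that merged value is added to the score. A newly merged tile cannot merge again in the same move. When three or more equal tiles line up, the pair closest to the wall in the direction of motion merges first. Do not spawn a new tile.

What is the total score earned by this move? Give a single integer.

Slide left:
row 0: [32, 0, 64] -> [32, 64, 0]  score +0 (running 0)
row 1: [4, 2, 32] -> [4, 2, 32]  score +0 (running 0)
row 2: [32, 16, 0] -> [32, 16, 0]  score +0 (running 0)
Board after move:
32 64  0
 4  2 32
32 16  0

Answer: 0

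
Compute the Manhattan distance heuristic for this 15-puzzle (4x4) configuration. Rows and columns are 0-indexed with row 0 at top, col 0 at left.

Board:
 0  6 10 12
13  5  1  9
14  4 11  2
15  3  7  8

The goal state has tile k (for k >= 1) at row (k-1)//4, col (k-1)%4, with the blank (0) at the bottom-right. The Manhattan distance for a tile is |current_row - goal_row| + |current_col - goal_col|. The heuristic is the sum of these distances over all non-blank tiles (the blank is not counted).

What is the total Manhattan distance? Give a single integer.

Tile 6: at (0,1), goal (1,1), distance |0-1|+|1-1| = 1
Tile 10: at (0,2), goal (2,1), distance |0-2|+|2-1| = 3
Tile 12: at (0,3), goal (2,3), distance |0-2|+|3-3| = 2
Tile 13: at (1,0), goal (3,0), distance |1-3|+|0-0| = 2
Tile 5: at (1,1), goal (1,0), distance |1-1|+|1-0| = 1
Tile 1: at (1,2), goal (0,0), distance |1-0|+|2-0| = 3
Tile 9: at (1,3), goal (2,0), distance |1-2|+|3-0| = 4
Tile 14: at (2,0), goal (3,1), distance |2-3|+|0-1| = 2
Tile 4: at (2,1), goal (0,3), distance |2-0|+|1-3| = 4
Tile 11: at (2,2), goal (2,2), distance |2-2|+|2-2| = 0
Tile 2: at (2,3), goal (0,1), distance |2-0|+|3-1| = 4
Tile 15: at (3,0), goal (3,2), distance |3-3|+|0-2| = 2
Tile 3: at (3,1), goal (0,2), distance |3-0|+|1-2| = 4
Tile 7: at (3,2), goal (1,2), distance |3-1|+|2-2| = 2
Tile 8: at (3,3), goal (1,3), distance |3-1|+|3-3| = 2
Sum: 1 + 3 + 2 + 2 + 1 + 3 + 4 + 2 + 4 + 0 + 4 + 2 + 4 + 2 + 2 = 36

Answer: 36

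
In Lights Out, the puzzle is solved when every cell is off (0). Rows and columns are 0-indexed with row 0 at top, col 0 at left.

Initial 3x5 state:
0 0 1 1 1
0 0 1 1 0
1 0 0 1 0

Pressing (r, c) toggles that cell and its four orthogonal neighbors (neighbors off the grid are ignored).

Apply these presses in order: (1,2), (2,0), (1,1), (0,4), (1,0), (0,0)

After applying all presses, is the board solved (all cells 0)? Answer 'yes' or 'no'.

Answer: no

Derivation:
After press 1 at (1,2):
0 0 0 1 1
0 1 0 0 0
1 0 1 1 0

After press 2 at (2,0):
0 0 0 1 1
1 1 0 0 0
0 1 1 1 0

After press 3 at (1,1):
0 1 0 1 1
0 0 1 0 0
0 0 1 1 0

After press 4 at (0,4):
0 1 0 0 0
0 0 1 0 1
0 0 1 1 0

After press 5 at (1,0):
1 1 0 0 0
1 1 1 0 1
1 0 1 1 0

After press 6 at (0,0):
0 0 0 0 0
0 1 1 0 1
1 0 1 1 0

Lights still on: 6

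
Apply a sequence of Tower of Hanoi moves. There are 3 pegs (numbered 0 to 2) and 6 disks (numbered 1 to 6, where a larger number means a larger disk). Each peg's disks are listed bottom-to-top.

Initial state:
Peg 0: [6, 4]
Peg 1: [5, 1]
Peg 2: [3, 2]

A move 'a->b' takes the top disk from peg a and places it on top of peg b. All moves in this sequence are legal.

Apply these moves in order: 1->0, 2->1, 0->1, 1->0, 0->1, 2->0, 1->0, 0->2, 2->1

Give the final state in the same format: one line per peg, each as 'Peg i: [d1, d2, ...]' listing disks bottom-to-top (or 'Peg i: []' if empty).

Answer: Peg 0: [6, 4, 3]
Peg 1: [5, 2, 1]
Peg 2: []

Derivation:
After move 1 (1->0):
Peg 0: [6, 4, 1]
Peg 1: [5]
Peg 2: [3, 2]

After move 2 (2->1):
Peg 0: [6, 4, 1]
Peg 1: [5, 2]
Peg 2: [3]

After move 3 (0->1):
Peg 0: [6, 4]
Peg 1: [5, 2, 1]
Peg 2: [3]

After move 4 (1->0):
Peg 0: [6, 4, 1]
Peg 1: [5, 2]
Peg 2: [3]

After move 5 (0->1):
Peg 0: [6, 4]
Peg 1: [5, 2, 1]
Peg 2: [3]

After move 6 (2->0):
Peg 0: [6, 4, 3]
Peg 1: [5, 2, 1]
Peg 2: []

After move 7 (1->0):
Peg 0: [6, 4, 3, 1]
Peg 1: [5, 2]
Peg 2: []

After move 8 (0->2):
Peg 0: [6, 4, 3]
Peg 1: [5, 2]
Peg 2: [1]

After move 9 (2->1):
Peg 0: [6, 4, 3]
Peg 1: [5, 2, 1]
Peg 2: []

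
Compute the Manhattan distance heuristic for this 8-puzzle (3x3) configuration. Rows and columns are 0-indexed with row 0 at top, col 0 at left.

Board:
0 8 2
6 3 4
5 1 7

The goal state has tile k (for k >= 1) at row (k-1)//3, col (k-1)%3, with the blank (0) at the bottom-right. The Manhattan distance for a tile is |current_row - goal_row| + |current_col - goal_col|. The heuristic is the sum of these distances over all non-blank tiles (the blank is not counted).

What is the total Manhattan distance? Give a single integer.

Answer: 16

Derivation:
Tile 8: (0,1)->(2,1) = 2
Tile 2: (0,2)->(0,1) = 1
Tile 6: (1,0)->(1,2) = 2
Tile 3: (1,1)->(0,2) = 2
Tile 4: (1,2)->(1,0) = 2
Tile 5: (2,0)->(1,1) = 2
Tile 1: (2,1)->(0,0) = 3
Tile 7: (2,2)->(2,0) = 2
Sum: 2 + 1 + 2 + 2 + 2 + 2 + 3 + 2 = 16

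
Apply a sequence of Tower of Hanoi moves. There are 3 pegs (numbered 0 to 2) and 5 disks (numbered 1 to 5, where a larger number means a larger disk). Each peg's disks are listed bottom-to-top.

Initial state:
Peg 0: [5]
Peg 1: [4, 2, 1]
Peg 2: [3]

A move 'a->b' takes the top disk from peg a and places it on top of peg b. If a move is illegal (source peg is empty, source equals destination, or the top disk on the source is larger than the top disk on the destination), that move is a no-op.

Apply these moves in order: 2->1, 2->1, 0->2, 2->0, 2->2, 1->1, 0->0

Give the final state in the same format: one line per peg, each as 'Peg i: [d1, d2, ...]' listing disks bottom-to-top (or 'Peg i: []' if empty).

After move 1 (2->1):
Peg 0: [5]
Peg 1: [4, 2, 1]
Peg 2: [3]

After move 2 (2->1):
Peg 0: [5]
Peg 1: [4, 2, 1]
Peg 2: [3]

After move 3 (0->2):
Peg 0: [5]
Peg 1: [4, 2, 1]
Peg 2: [3]

After move 4 (2->0):
Peg 0: [5, 3]
Peg 1: [4, 2, 1]
Peg 2: []

After move 5 (2->2):
Peg 0: [5, 3]
Peg 1: [4, 2, 1]
Peg 2: []

After move 6 (1->1):
Peg 0: [5, 3]
Peg 1: [4, 2, 1]
Peg 2: []

After move 7 (0->0):
Peg 0: [5, 3]
Peg 1: [4, 2, 1]
Peg 2: []

Answer: Peg 0: [5, 3]
Peg 1: [4, 2, 1]
Peg 2: []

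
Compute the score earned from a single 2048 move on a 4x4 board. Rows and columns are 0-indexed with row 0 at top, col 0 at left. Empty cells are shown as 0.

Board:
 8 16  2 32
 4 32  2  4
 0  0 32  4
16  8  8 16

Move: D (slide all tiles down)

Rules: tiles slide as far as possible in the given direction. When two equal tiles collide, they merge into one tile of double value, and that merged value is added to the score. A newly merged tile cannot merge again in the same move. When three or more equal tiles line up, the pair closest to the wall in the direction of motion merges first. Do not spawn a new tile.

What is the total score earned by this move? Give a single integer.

Slide down:
col 0: [8, 4, 0, 16] -> [0, 8, 4, 16]  score +0 (running 0)
col 1: [16, 32, 0, 8] -> [0, 16, 32, 8]  score +0 (running 0)
col 2: [2, 2, 32, 8] -> [0, 4, 32, 8]  score +4 (running 4)
col 3: [32, 4, 4, 16] -> [0, 32, 8, 16]  score +8 (running 12)
Board after move:
 0  0  0  0
 8 16  4 32
 4 32 32  8
16  8  8 16

Answer: 12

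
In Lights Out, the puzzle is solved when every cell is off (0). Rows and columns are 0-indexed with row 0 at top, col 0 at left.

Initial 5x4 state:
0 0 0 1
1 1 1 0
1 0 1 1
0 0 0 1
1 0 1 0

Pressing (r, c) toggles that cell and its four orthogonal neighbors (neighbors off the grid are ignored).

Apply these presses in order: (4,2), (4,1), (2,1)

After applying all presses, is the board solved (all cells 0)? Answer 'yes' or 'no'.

Answer: no

Derivation:
After press 1 at (4,2):
0 0 0 1
1 1 1 0
1 0 1 1
0 0 1 1
1 1 0 1

After press 2 at (4,1):
0 0 0 1
1 1 1 0
1 0 1 1
0 1 1 1
0 0 1 1

After press 3 at (2,1):
0 0 0 1
1 0 1 0
0 1 0 1
0 0 1 1
0 0 1 1

Lights still on: 9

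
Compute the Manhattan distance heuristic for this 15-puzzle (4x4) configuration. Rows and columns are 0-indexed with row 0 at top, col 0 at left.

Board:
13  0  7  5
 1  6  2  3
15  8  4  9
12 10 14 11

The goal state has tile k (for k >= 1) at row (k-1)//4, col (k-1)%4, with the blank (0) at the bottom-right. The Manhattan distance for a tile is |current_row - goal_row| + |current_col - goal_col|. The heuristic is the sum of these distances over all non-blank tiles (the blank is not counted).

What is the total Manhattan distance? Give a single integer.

Answer: 33

Derivation:
Tile 13: (0,0)->(3,0) = 3
Tile 7: (0,2)->(1,2) = 1
Tile 5: (0,3)->(1,0) = 4
Tile 1: (1,0)->(0,0) = 1
Tile 6: (1,1)->(1,1) = 0
Tile 2: (1,2)->(0,1) = 2
Tile 3: (1,3)->(0,2) = 2
Tile 15: (2,0)->(3,2) = 3
Tile 8: (2,1)->(1,3) = 3
Tile 4: (2,2)->(0,3) = 3
Tile 9: (2,3)->(2,0) = 3
Tile 12: (3,0)->(2,3) = 4
Tile 10: (3,1)->(2,1) = 1
Tile 14: (3,2)->(3,1) = 1
Tile 11: (3,3)->(2,2) = 2
Sum: 3 + 1 + 4 + 1 + 0 + 2 + 2 + 3 + 3 + 3 + 3 + 4 + 1 + 1 + 2 = 33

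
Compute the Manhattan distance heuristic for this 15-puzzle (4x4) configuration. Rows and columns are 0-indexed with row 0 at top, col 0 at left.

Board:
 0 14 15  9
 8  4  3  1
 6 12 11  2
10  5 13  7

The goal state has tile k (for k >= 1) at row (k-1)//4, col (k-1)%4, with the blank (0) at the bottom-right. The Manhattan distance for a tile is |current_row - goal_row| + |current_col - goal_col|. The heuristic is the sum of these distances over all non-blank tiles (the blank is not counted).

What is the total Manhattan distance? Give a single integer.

Answer: 40

Derivation:
Tile 14: at (0,1), goal (3,1), distance |0-3|+|1-1| = 3
Tile 15: at (0,2), goal (3,2), distance |0-3|+|2-2| = 3
Tile 9: at (0,3), goal (2,0), distance |0-2|+|3-0| = 5
Tile 8: at (1,0), goal (1,3), distance |1-1|+|0-3| = 3
Tile 4: at (1,1), goal (0,3), distance |1-0|+|1-3| = 3
Tile 3: at (1,2), goal (0,2), distance |1-0|+|2-2| = 1
Tile 1: at (1,3), goal (0,0), distance |1-0|+|3-0| = 4
Tile 6: at (2,0), goal (1,1), distance |2-1|+|0-1| = 2
Tile 12: at (2,1), goal (2,3), distance |2-2|+|1-3| = 2
Tile 11: at (2,2), goal (2,2), distance |2-2|+|2-2| = 0
Tile 2: at (2,3), goal (0,1), distance |2-0|+|3-1| = 4
Tile 10: at (3,0), goal (2,1), distance |3-2|+|0-1| = 2
Tile 5: at (3,1), goal (1,0), distance |3-1|+|1-0| = 3
Tile 13: at (3,2), goal (3,0), distance |3-3|+|2-0| = 2
Tile 7: at (3,3), goal (1,2), distance |3-1|+|3-2| = 3
Sum: 3 + 3 + 5 + 3 + 3 + 1 + 4 + 2 + 2 + 0 + 4 + 2 + 3 + 2 + 3 = 40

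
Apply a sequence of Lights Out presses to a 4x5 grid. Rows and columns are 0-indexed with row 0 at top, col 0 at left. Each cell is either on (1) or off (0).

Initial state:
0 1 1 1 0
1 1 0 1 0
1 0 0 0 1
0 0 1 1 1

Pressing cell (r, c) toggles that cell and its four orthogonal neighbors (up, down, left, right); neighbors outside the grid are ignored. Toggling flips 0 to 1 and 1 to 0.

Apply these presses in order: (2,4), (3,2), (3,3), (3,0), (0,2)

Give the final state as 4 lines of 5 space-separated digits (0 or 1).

Answer: 0 0 0 0 0
1 1 1 1 1
0 0 1 0 0
1 0 1 1 1

Derivation:
After press 1 at (2,4):
0 1 1 1 0
1 1 0 1 1
1 0 0 1 0
0 0 1 1 0

After press 2 at (3,2):
0 1 1 1 0
1 1 0 1 1
1 0 1 1 0
0 1 0 0 0

After press 3 at (3,3):
0 1 1 1 0
1 1 0 1 1
1 0 1 0 0
0 1 1 1 1

After press 4 at (3,0):
0 1 1 1 0
1 1 0 1 1
0 0 1 0 0
1 0 1 1 1

After press 5 at (0,2):
0 0 0 0 0
1 1 1 1 1
0 0 1 0 0
1 0 1 1 1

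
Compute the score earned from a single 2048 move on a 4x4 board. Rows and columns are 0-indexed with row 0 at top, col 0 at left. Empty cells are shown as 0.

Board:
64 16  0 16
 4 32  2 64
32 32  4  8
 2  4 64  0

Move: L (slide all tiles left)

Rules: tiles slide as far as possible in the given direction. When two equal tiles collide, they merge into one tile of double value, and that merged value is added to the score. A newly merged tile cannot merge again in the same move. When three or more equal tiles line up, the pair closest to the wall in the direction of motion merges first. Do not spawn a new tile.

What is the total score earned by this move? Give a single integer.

Answer: 96

Derivation:
Slide left:
row 0: [64, 16, 0, 16] -> [64, 32, 0, 0]  score +32 (running 32)
row 1: [4, 32, 2, 64] -> [4, 32, 2, 64]  score +0 (running 32)
row 2: [32, 32, 4, 8] -> [64, 4, 8, 0]  score +64 (running 96)
row 3: [2, 4, 64, 0] -> [2, 4, 64, 0]  score +0 (running 96)
Board after move:
64 32  0  0
 4 32  2 64
64  4  8  0
 2  4 64  0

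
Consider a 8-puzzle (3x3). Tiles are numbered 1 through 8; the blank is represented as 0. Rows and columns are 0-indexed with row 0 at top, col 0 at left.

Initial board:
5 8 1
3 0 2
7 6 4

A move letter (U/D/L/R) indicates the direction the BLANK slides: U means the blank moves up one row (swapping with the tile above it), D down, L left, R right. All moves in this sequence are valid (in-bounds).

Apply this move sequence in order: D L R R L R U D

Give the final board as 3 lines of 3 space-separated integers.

Answer: 5 8 1
3 6 2
7 4 0

Derivation:
After move 1 (D):
5 8 1
3 6 2
7 0 4

After move 2 (L):
5 8 1
3 6 2
0 7 4

After move 3 (R):
5 8 1
3 6 2
7 0 4

After move 4 (R):
5 8 1
3 6 2
7 4 0

After move 5 (L):
5 8 1
3 6 2
7 0 4

After move 6 (R):
5 8 1
3 6 2
7 4 0

After move 7 (U):
5 8 1
3 6 0
7 4 2

After move 8 (D):
5 8 1
3 6 2
7 4 0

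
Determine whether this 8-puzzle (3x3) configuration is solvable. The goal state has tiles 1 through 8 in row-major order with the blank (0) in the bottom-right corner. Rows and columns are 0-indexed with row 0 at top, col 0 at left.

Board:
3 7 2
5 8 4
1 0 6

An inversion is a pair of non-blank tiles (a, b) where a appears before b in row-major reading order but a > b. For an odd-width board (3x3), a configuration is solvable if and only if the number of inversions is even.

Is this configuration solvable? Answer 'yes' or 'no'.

Inversions (pairs i<j in row-major order where tile[i] > tile[j] > 0): 14
14 is even, so the puzzle is solvable.

Answer: yes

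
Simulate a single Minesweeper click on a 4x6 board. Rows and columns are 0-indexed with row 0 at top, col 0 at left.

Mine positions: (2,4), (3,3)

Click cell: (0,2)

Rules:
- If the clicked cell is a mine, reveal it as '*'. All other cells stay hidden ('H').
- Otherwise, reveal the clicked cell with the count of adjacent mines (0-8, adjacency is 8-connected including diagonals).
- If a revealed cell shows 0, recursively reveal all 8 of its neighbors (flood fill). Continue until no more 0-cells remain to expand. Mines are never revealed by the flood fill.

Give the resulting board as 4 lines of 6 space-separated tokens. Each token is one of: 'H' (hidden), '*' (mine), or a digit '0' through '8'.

0 0 0 0 0 0
0 0 0 1 1 1
0 0 1 2 H H
0 0 1 H H H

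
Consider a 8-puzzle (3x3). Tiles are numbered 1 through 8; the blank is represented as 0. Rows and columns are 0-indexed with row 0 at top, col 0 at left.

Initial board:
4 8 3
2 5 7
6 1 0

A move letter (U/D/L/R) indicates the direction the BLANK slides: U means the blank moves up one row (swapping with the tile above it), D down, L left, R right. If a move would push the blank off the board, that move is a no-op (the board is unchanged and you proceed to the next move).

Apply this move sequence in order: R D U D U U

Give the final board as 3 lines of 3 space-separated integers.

After move 1 (R):
4 8 3
2 5 7
6 1 0

After move 2 (D):
4 8 3
2 5 7
6 1 0

After move 3 (U):
4 8 3
2 5 0
6 1 7

After move 4 (D):
4 8 3
2 5 7
6 1 0

After move 5 (U):
4 8 3
2 5 0
6 1 7

After move 6 (U):
4 8 0
2 5 3
6 1 7

Answer: 4 8 0
2 5 3
6 1 7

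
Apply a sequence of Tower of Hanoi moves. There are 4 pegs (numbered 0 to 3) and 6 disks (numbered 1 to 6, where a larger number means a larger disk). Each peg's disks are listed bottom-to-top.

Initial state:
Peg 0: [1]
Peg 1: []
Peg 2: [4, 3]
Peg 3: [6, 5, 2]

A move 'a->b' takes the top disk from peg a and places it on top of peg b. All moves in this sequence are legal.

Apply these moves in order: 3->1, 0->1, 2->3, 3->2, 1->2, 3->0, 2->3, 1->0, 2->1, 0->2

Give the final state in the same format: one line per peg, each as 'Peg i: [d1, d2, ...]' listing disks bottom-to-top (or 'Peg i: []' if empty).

Answer: Peg 0: [5]
Peg 1: [3]
Peg 2: [4, 2]
Peg 3: [6, 1]

Derivation:
After move 1 (3->1):
Peg 0: [1]
Peg 1: [2]
Peg 2: [4, 3]
Peg 3: [6, 5]

After move 2 (0->1):
Peg 0: []
Peg 1: [2, 1]
Peg 2: [4, 3]
Peg 3: [6, 5]

After move 3 (2->3):
Peg 0: []
Peg 1: [2, 1]
Peg 2: [4]
Peg 3: [6, 5, 3]

After move 4 (3->2):
Peg 0: []
Peg 1: [2, 1]
Peg 2: [4, 3]
Peg 3: [6, 5]

After move 5 (1->2):
Peg 0: []
Peg 1: [2]
Peg 2: [4, 3, 1]
Peg 3: [6, 5]

After move 6 (3->0):
Peg 0: [5]
Peg 1: [2]
Peg 2: [4, 3, 1]
Peg 3: [6]

After move 7 (2->3):
Peg 0: [5]
Peg 1: [2]
Peg 2: [4, 3]
Peg 3: [6, 1]

After move 8 (1->0):
Peg 0: [5, 2]
Peg 1: []
Peg 2: [4, 3]
Peg 3: [6, 1]

After move 9 (2->1):
Peg 0: [5, 2]
Peg 1: [3]
Peg 2: [4]
Peg 3: [6, 1]

After move 10 (0->2):
Peg 0: [5]
Peg 1: [3]
Peg 2: [4, 2]
Peg 3: [6, 1]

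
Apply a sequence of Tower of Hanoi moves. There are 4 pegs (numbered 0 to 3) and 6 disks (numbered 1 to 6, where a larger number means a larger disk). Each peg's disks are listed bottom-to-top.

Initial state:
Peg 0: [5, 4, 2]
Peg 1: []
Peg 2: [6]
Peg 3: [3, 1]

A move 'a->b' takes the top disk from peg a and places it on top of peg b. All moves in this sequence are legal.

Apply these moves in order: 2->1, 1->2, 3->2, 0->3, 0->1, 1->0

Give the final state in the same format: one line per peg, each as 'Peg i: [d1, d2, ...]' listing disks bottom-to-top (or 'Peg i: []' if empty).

After move 1 (2->1):
Peg 0: [5, 4, 2]
Peg 1: [6]
Peg 2: []
Peg 3: [3, 1]

After move 2 (1->2):
Peg 0: [5, 4, 2]
Peg 1: []
Peg 2: [6]
Peg 3: [3, 1]

After move 3 (3->2):
Peg 0: [5, 4, 2]
Peg 1: []
Peg 2: [6, 1]
Peg 3: [3]

After move 4 (0->3):
Peg 0: [5, 4]
Peg 1: []
Peg 2: [6, 1]
Peg 3: [3, 2]

After move 5 (0->1):
Peg 0: [5]
Peg 1: [4]
Peg 2: [6, 1]
Peg 3: [3, 2]

After move 6 (1->0):
Peg 0: [5, 4]
Peg 1: []
Peg 2: [6, 1]
Peg 3: [3, 2]

Answer: Peg 0: [5, 4]
Peg 1: []
Peg 2: [6, 1]
Peg 3: [3, 2]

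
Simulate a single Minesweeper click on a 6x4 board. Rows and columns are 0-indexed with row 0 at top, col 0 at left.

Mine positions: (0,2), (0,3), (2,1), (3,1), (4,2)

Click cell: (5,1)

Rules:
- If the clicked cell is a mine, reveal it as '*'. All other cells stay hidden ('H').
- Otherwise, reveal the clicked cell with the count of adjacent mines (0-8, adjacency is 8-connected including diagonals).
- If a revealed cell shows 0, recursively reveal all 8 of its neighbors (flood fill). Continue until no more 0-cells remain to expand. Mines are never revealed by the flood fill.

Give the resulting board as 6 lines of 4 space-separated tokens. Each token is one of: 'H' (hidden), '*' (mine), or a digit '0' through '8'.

H H H H
H H H H
H H H H
H H H H
H H H H
H 1 H H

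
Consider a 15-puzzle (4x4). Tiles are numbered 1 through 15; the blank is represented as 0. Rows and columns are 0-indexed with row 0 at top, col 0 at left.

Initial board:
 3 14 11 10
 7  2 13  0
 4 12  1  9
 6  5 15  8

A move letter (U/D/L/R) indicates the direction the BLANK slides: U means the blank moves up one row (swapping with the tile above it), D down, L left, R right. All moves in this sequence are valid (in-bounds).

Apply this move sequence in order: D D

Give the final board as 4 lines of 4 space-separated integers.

After move 1 (D):
 3 14 11 10
 7  2 13  9
 4 12  1  0
 6  5 15  8

After move 2 (D):
 3 14 11 10
 7  2 13  9
 4 12  1  8
 6  5 15  0

Answer:  3 14 11 10
 7  2 13  9
 4 12  1  8
 6  5 15  0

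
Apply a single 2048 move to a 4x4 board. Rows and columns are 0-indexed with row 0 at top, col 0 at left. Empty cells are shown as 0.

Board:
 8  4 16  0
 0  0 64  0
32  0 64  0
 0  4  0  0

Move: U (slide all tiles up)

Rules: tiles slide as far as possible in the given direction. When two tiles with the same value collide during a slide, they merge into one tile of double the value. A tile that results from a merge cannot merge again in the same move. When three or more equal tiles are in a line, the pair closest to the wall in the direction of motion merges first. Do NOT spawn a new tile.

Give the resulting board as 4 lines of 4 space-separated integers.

Slide up:
col 0: [8, 0, 32, 0] -> [8, 32, 0, 0]
col 1: [4, 0, 0, 4] -> [8, 0, 0, 0]
col 2: [16, 64, 64, 0] -> [16, 128, 0, 0]
col 3: [0, 0, 0, 0] -> [0, 0, 0, 0]

Answer:   8   8  16   0
 32   0 128   0
  0   0   0   0
  0   0   0   0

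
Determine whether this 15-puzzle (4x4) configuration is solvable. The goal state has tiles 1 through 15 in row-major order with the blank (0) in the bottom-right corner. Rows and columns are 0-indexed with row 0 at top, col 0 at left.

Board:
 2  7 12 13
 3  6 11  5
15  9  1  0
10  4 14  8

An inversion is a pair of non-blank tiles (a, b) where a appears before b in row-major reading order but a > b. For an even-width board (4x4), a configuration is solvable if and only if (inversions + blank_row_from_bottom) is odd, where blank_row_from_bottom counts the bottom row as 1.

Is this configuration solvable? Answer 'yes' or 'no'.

Inversions: 48
Blank is in row 2 (0-indexed from top), which is row 2 counting from the bottom (bottom = 1).
48 + 2 = 50, which is even, so the puzzle is not solvable.

Answer: no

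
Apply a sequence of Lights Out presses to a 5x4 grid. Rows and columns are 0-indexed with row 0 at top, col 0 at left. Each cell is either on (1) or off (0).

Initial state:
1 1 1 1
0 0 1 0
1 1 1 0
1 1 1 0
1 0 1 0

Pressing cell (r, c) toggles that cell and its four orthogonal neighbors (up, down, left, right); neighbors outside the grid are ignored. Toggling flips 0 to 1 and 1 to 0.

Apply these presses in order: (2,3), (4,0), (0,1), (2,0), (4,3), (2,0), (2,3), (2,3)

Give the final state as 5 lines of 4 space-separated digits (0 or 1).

Answer: 0 0 0 1
0 1 1 1
1 1 0 1
0 1 1 0
0 1 0 1

Derivation:
After press 1 at (2,3):
1 1 1 1
0 0 1 1
1 1 0 1
1 1 1 1
1 0 1 0

After press 2 at (4,0):
1 1 1 1
0 0 1 1
1 1 0 1
0 1 1 1
0 1 1 0

After press 3 at (0,1):
0 0 0 1
0 1 1 1
1 1 0 1
0 1 1 1
0 1 1 0

After press 4 at (2,0):
0 0 0 1
1 1 1 1
0 0 0 1
1 1 1 1
0 1 1 0

After press 5 at (4,3):
0 0 0 1
1 1 1 1
0 0 0 1
1 1 1 0
0 1 0 1

After press 6 at (2,0):
0 0 0 1
0 1 1 1
1 1 0 1
0 1 1 0
0 1 0 1

After press 7 at (2,3):
0 0 0 1
0 1 1 0
1 1 1 0
0 1 1 1
0 1 0 1

After press 8 at (2,3):
0 0 0 1
0 1 1 1
1 1 0 1
0 1 1 0
0 1 0 1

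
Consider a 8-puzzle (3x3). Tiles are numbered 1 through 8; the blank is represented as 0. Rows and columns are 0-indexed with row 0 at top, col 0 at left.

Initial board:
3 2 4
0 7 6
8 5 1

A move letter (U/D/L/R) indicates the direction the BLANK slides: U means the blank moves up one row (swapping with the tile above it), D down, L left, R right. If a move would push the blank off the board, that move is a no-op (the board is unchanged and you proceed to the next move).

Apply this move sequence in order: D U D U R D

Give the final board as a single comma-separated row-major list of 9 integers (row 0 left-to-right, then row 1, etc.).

Answer: 3, 2, 4, 7, 5, 6, 8, 0, 1

Derivation:
After move 1 (D):
3 2 4
8 7 6
0 5 1

After move 2 (U):
3 2 4
0 7 6
8 5 1

After move 3 (D):
3 2 4
8 7 6
0 5 1

After move 4 (U):
3 2 4
0 7 6
8 5 1

After move 5 (R):
3 2 4
7 0 6
8 5 1

After move 6 (D):
3 2 4
7 5 6
8 0 1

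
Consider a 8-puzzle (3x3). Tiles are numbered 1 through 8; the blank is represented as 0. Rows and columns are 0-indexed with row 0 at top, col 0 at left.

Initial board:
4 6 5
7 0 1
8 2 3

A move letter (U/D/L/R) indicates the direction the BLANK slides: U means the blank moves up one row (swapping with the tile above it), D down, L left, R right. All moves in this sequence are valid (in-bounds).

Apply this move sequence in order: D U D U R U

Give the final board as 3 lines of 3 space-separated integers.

Answer: 4 6 0
7 1 5
8 2 3

Derivation:
After move 1 (D):
4 6 5
7 2 1
8 0 3

After move 2 (U):
4 6 5
7 0 1
8 2 3

After move 3 (D):
4 6 5
7 2 1
8 0 3

After move 4 (U):
4 6 5
7 0 1
8 2 3

After move 5 (R):
4 6 5
7 1 0
8 2 3

After move 6 (U):
4 6 0
7 1 5
8 2 3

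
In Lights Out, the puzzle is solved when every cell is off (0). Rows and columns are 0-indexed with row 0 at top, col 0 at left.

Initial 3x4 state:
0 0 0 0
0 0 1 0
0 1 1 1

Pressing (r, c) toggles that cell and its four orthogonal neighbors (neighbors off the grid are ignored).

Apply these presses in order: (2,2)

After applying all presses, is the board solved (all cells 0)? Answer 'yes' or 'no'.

After press 1 at (2,2):
0 0 0 0
0 0 0 0
0 0 0 0

Lights still on: 0

Answer: yes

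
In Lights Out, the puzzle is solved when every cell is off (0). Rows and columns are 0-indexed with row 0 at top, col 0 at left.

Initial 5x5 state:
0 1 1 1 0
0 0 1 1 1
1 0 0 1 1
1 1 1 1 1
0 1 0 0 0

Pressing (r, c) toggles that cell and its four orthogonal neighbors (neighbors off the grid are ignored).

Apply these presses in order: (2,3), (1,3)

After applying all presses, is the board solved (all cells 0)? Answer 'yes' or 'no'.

Answer: no

Derivation:
After press 1 at (2,3):
0 1 1 1 0
0 0 1 0 1
1 0 1 0 0
1 1 1 0 1
0 1 0 0 0

After press 2 at (1,3):
0 1 1 0 0
0 0 0 1 0
1 0 1 1 0
1 1 1 0 1
0 1 0 0 0

Lights still on: 11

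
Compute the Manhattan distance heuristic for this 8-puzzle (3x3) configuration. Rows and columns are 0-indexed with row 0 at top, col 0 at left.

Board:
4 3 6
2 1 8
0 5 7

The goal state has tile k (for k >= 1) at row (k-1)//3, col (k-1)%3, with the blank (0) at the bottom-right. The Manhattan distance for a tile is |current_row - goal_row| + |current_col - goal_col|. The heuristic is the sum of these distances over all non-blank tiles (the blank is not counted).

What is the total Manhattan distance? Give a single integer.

Answer: 12

Derivation:
Tile 4: (0,0)->(1,0) = 1
Tile 3: (0,1)->(0,2) = 1
Tile 6: (0,2)->(1,2) = 1
Tile 2: (1,0)->(0,1) = 2
Tile 1: (1,1)->(0,0) = 2
Tile 8: (1,2)->(2,1) = 2
Tile 5: (2,1)->(1,1) = 1
Tile 7: (2,2)->(2,0) = 2
Sum: 1 + 1 + 1 + 2 + 2 + 2 + 1 + 2 = 12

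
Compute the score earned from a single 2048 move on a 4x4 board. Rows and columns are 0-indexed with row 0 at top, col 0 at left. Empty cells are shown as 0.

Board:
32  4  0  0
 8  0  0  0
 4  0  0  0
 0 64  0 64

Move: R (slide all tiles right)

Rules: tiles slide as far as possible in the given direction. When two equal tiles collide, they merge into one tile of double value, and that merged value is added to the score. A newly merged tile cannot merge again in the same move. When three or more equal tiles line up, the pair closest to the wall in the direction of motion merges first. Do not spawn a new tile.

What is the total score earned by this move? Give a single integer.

Answer: 128

Derivation:
Slide right:
row 0: [32, 4, 0, 0] -> [0, 0, 32, 4]  score +0 (running 0)
row 1: [8, 0, 0, 0] -> [0, 0, 0, 8]  score +0 (running 0)
row 2: [4, 0, 0, 0] -> [0, 0, 0, 4]  score +0 (running 0)
row 3: [0, 64, 0, 64] -> [0, 0, 0, 128]  score +128 (running 128)
Board after move:
  0   0  32   4
  0   0   0   8
  0   0   0   4
  0   0   0 128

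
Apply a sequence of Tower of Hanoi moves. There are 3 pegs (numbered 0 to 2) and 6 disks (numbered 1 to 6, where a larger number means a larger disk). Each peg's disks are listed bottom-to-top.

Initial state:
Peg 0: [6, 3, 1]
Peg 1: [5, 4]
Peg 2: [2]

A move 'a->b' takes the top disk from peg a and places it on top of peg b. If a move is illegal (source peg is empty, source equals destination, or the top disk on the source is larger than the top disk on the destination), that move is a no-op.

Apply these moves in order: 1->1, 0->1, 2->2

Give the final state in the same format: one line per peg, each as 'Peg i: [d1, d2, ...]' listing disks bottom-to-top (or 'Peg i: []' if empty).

After move 1 (1->1):
Peg 0: [6, 3, 1]
Peg 1: [5, 4]
Peg 2: [2]

After move 2 (0->1):
Peg 0: [6, 3]
Peg 1: [5, 4, 1]
Peg 2: [2]

After move 3 (2->2):
Peg 0: [6, 3]
Peg 1: [5, 4, 1]
Peg 2: [2]

Answer: Peg 0: [6, 3]
Peg 1: [5, 4, 1]
Peg 2: [2]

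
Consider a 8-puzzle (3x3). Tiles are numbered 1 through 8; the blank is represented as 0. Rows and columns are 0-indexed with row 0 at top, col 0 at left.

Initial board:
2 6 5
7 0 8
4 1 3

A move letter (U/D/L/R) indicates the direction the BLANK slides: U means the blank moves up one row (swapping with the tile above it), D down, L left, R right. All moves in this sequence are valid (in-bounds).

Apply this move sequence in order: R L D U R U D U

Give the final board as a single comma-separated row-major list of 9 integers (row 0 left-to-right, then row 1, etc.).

Answer: 2, 6, 0, 7, 8, 5, 4, 1, 3

Derivation:
After move 1 (R):
2 6 5
7 8 0
4 1 3

After move 2 (L):
2 6 5
7 0 8
4 1 3

After move 3 (D):
2 6 5
7 1 8
4 0 3

After move 4 (U):
2 6 5
7 0 8
4 1 3

After move 5 (R):
2 6 5
7 8 0
4 1 3

After move 6 (U):
2 6 0
7 8 5
4 1 3

After move 7 (D):
2 6 5
7 8 0
4 1 3

After move 8 (U):
2 6 0
7 8 5
4 1 3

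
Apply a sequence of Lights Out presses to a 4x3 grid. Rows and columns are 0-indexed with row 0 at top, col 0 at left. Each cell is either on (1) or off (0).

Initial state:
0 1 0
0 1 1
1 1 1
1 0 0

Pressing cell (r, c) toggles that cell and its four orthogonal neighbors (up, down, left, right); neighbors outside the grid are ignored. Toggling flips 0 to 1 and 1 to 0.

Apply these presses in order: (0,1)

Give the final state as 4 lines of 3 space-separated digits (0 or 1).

After press 1 at (0,1):
1 0 1
0 0 1
1 1 1
1 0 0

Answer: 1 0 1
0 0 1
1 1 1
1 0 0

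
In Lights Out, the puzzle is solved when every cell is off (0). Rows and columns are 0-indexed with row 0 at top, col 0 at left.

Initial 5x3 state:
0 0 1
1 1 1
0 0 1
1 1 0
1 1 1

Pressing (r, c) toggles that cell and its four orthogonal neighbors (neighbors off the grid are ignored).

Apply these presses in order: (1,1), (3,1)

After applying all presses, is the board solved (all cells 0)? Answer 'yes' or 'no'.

Answer: no

Derivation:
After press 1 at (1,1):
0 1 1
0 0 0
0 1 1
1 1 0
1 1 1

After press 2 at (3,1):
0 1 1
0 0 0
0 0 1
0 0 1
1 0 1

Lights still on: 6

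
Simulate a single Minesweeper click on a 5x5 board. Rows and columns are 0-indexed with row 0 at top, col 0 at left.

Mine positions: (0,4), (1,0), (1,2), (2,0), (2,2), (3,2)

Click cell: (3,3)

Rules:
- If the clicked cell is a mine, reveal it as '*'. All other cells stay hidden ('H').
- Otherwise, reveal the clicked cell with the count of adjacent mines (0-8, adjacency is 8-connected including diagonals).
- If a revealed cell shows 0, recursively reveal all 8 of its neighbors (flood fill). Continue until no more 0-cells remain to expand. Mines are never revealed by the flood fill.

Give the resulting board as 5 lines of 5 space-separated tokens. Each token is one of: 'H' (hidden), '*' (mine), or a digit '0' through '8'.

H H H H H
H H H H H
H H H H H
H H H 2 H
H H H H H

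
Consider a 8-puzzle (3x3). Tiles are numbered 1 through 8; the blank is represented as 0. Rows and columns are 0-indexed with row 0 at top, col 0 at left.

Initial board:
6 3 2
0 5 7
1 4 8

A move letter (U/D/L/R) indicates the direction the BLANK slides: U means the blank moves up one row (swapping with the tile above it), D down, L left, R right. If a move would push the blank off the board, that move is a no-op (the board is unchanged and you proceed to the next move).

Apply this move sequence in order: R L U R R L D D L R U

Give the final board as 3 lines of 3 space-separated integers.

Answer: 3 5 2
6 0 7
1 4 8

Derivation:
After move 1 (R):
6 3 2
5 0 7
1 4 8

After move 2 (L):
6 3 2
0 5 7
1 4 8

After move 3 (U):
0 3 2
6 5 7
1 4 8

After move 4 (R):
3 0 2
6 5 7
1 4 8

After move 5 (R):
3 2 0
6 5 7
1 4 8

After move 6 (L):
3 0 2
6 5 7
1 4 8

After move 7 (D):
3 5 2
6 0 7
1 4 8

After move 8 (D):
3 5 2
6 4 7
1 0 8

After move 9 (L):
3 5 2
6 4 7
0 1 8

After move 10 (R):
3 5 2
6 4 7
1 0 8

After move 11 (U):
3 5 2
6 0 7
1 4 8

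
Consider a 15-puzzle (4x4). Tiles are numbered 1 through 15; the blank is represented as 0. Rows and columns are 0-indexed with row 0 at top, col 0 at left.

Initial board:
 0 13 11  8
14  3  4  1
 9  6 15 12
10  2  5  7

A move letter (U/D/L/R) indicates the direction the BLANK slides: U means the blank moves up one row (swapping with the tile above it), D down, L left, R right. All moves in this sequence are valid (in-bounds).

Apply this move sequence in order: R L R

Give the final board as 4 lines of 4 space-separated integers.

Answer: 13  0 11  8
14  3  4  1
 9  6 15 12
10  2  5  7

Derivation:
After move 1 (R):
13  0 11  8
14  3  4  1
 9  6 15 12
10  2  5  7

After move 2 (L):
 0 13 11  8
14  3  4  1
 9  6 15 12
10  2  5  7

After move 3 (R):
13  0 11  8
14  3  4  1
 9  6 15 12
10  2  5  7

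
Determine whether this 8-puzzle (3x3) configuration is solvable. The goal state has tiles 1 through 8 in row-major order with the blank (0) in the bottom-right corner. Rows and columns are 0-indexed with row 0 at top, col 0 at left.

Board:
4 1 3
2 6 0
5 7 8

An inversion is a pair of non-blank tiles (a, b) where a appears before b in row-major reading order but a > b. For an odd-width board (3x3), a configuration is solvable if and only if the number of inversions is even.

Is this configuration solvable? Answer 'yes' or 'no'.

Inversions (pairs i<j in row-major order where tile[i] > tile[j] > 0): 5
5 is odd, so the puzzle is not solvable.

Answer: no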